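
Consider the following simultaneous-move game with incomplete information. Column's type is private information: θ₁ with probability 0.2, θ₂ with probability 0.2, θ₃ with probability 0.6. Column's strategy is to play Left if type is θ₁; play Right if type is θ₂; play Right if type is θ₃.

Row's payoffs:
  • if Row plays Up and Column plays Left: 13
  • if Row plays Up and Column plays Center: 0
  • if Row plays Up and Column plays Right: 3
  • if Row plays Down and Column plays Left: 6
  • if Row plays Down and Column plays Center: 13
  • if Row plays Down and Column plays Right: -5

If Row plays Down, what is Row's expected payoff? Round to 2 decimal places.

-2.80

E[Down] = 0.2·6 + 0.2·(-5) + 0.6·(-5) = 1.2 + (-1) + (-3) = -2.8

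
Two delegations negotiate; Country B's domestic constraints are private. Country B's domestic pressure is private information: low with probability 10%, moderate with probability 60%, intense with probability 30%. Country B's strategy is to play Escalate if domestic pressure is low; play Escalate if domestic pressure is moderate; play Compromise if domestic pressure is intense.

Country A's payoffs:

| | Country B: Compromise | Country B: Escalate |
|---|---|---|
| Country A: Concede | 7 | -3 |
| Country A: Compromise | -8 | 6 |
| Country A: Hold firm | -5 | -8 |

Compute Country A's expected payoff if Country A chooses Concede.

0

Take the expectation over Country B's domestic pressure, weighting each type's action by its prior probability.
E[Concede] = 0.1·(-3) + 0.6·(-3) + 0.3·7 = (-0.3) + (-1.8) + 2.1 = 0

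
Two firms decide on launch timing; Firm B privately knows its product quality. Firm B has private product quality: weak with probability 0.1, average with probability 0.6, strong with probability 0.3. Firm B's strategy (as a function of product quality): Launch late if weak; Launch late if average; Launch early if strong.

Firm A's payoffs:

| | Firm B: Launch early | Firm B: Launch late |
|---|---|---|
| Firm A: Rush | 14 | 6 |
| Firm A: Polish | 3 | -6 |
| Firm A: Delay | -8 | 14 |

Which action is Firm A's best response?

Compute Firm A's expected payoff for each action, taking the expectation over Firm B's type.
E[Rush] = 0.1·(6) + 0.6·(6) + 0.3·(14) = 8.4
E[Polish] = 0.1·(-6) + 0.6·(-6) + 0.3·(3) = -3.3
E[Delay] = 0.1·(14) + 0.6·(14) + 0.3·(-8) = 7.4
Best response: Rush (8.4 is the largest).

Rush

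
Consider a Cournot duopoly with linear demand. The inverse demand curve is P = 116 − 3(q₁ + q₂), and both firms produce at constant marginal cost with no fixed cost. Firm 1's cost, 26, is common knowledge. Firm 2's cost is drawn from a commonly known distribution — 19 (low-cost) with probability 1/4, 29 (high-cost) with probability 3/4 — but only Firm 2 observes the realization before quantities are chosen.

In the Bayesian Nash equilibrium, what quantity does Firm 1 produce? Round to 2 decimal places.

Type-c best response for Firm 2: q₂(c) = (116 − c)/6 − q₁/2.
Firm 1 maximizes expected profit; its first-order condition is 116 − 6q₁ − 3E[q₂] − 26 = 0.
Substituting E[q₂] and solving: E[c₂] = 26.5, so q₁ = (116 − 2·26 + 26.5)/9 = 10.0556.

10.06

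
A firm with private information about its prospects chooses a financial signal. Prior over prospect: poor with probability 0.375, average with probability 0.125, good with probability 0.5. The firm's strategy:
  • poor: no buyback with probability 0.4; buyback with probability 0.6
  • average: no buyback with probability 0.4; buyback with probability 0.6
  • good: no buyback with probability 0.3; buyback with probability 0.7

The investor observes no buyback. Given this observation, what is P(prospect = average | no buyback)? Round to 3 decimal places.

Apply Bayes' rule using the sender's strategy as the likelihood.
P(no buyback) = 0.375·0.4 + 0.125·0.4 + 0.5·0.3 = 0.35
P(average | no buyback) = (0.125·0.4) / 0.35 = 0.05 / 0.35 = 0.142857

0.143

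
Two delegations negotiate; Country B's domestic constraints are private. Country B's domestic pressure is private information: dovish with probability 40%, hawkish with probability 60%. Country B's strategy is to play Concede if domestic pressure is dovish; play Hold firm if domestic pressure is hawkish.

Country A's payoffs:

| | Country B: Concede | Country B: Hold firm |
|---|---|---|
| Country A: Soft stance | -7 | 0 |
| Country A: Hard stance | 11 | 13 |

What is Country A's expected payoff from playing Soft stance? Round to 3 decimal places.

Take the expectation over Country B's domestic pressure, weighting each type's action by its prior probability.
E[Soft stance] = 0.4·(-7) + 0.6·0 = (-2.8) + 0 = -2.8

-2.800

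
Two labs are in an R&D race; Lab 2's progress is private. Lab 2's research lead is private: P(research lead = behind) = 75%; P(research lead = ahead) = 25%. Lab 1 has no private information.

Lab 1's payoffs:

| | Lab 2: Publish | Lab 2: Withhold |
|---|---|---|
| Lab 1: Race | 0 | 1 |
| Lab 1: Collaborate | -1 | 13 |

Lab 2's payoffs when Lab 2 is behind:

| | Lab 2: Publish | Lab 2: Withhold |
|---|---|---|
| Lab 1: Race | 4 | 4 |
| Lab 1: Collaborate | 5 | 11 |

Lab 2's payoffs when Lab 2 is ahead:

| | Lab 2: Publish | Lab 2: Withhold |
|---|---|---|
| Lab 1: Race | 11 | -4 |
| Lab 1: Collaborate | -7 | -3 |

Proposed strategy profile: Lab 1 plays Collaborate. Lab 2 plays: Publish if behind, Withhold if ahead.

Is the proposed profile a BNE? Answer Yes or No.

No

Lab 1 plays Collaborate: E[Collaborate] = 0.75·(-1) + 0.25·(13) = 2.5; E[Race] = 0.25. Best-responding. ✓
Lab 2 (research lead behind), facing Collaborate: Publish gives 5, Withhold gives 11. Proposed Publish is not best — profitable deviation exists. ✗
Lab 2 (research lead ahead), facing Collaborate: Publish gives -7, Withhold gives -3. Proposed Withhold is best. ✓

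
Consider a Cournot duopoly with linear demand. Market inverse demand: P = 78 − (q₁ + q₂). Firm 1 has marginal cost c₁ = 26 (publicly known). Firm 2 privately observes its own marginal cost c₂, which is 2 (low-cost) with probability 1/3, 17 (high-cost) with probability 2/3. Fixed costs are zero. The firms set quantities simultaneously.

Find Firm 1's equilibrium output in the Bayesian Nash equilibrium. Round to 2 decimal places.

Type-c best response for Firm 2: q₂(c) = (78 − c)/2 − q₁/2.
Firm 1 maximizes expected profit; its first-order condition is 78 − 2q₁ − E[q₂] − 26 = 0.
Substituting E[q₂] and solving: E[c₂] = 12, so q₁ = (78 − 2·26 + 12)/3 = 12.6667.

12.67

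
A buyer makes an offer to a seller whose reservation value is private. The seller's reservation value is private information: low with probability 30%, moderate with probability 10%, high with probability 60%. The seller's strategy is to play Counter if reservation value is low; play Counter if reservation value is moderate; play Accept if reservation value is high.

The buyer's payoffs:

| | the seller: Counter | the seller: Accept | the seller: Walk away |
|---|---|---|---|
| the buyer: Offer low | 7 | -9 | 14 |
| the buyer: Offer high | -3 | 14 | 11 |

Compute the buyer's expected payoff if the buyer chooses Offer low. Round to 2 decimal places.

-2.60

Take the expectation over the seller's reservation value, weighting each type's action by its prior probability.
E[Offer low] = 0.3·7 + 0.1·7 + 0.6·(-9) = 2.1 + 0.7 + (-5.4) = -2.6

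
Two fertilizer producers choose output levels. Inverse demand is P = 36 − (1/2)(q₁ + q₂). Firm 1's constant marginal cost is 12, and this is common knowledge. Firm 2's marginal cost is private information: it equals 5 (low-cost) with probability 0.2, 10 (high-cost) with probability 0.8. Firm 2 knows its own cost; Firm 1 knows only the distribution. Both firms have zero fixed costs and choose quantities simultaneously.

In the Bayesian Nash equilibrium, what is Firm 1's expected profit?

Firm 2 with cost c maximizes (36 − (1/2)(q₁+q₂) − c)·q₂, giving q₂(c) = (36 − c − (1/2)q₁).
E[c₂] = 0.2·5 + 0.8·10 = 9
Firm 1's FOC against E[q₂] yields q₁ = (36 − 2·12 + E[c₂])/(3/2) = (36 − 24 + 9)/(3/2) = 14.
E[P] = 36 − (1/2)·(q₁ + E[q₂]) = 19; Firm 1's expected profit = (E[P] − 12)·q₁ = (19 − 12)·14 = 98.

98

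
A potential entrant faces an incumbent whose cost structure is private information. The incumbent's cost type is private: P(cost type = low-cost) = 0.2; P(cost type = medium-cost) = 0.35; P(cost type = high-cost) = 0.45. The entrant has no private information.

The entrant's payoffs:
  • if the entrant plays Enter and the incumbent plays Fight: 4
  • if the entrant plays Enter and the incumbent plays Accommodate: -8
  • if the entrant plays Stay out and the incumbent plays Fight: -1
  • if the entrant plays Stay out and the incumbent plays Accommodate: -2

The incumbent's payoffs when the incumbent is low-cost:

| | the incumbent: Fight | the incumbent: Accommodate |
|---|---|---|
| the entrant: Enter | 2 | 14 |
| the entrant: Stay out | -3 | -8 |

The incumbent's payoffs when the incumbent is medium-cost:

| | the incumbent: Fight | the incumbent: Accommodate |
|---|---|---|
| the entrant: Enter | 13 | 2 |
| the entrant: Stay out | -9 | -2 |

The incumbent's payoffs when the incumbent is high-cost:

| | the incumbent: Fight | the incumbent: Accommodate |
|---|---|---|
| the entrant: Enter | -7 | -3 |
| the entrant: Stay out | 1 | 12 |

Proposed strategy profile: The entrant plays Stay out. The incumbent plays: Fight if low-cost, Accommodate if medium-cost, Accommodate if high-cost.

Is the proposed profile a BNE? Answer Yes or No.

Yes

The entrant plays Stay out: E[Stay out] = 0.2·(-1) + 0.35·(-2) + 0.45·(-2) = -1.8; E[Enter] = -5.6. Best-responding. ✓
The incumbent (cost type low-cost), facing Stay out: Fight gives -3, Accommodate gives -8. Proposed Fight is best. ✓
The incumbent (cost type medium-cost), facing Stay out: Fight gives -9, Accommodate gives -2. Proposed Accommodate is best. ✓
The incumbent (cost type high-cost), facing Stay out: Fight gives 1, Accommodate gives 12. Proposed Accommodate is best. ✓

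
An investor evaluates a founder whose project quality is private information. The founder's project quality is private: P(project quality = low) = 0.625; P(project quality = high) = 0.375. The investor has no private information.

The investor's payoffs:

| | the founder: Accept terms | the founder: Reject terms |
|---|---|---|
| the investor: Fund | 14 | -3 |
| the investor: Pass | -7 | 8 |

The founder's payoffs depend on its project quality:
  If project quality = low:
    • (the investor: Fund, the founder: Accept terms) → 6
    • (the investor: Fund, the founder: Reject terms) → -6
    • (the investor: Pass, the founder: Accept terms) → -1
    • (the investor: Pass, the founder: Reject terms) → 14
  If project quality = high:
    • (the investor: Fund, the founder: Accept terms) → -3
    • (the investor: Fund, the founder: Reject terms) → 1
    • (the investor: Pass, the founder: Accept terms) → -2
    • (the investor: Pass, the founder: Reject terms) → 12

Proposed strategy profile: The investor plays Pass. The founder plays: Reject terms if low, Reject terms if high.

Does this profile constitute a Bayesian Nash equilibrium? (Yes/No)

Yes

A profile is a BNE iff every type of every player is best-responding given beliefs about the other side.
The investor plays Pass: E[Pass] = 0.625·(8) + 0.375·(8) = 8; E[Fund] = -3. Best-responding. ✓
The founder (project quality low), facing Pass: Accept terms gives -1, Reject terms gives 14. Proposed Reject terms is best. ✓
The founder (project quality high), facing Pass: Accept terms gives -2, Reject terms gives 12. Proposed Reject terms is best. ✓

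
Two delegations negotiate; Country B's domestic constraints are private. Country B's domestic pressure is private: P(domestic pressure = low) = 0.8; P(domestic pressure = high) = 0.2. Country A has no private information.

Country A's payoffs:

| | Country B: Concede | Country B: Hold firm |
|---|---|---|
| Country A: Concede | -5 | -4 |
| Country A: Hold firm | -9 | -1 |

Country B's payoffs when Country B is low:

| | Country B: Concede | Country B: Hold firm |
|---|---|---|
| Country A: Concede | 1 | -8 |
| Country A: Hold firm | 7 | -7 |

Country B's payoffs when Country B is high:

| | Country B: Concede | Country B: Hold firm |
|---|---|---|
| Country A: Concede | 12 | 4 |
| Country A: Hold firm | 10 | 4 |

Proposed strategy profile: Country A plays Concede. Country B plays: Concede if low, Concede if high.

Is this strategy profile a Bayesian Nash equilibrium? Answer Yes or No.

Country A plays Concede: E[Concede] = 0.8·(-5) + 0.2·(-5) = -5; E[Hold firm] = -9. Best-responding. ✓
Country B (domestic pressure low), facing Concede: Concede gives 1, Hold firm gives -8. Proposed Concede is best. ✓
Country B (domestic pressure high), facing Concede: Concede gives 12, Hold firm gives 4. Proposed Concede is best. ✓

Yes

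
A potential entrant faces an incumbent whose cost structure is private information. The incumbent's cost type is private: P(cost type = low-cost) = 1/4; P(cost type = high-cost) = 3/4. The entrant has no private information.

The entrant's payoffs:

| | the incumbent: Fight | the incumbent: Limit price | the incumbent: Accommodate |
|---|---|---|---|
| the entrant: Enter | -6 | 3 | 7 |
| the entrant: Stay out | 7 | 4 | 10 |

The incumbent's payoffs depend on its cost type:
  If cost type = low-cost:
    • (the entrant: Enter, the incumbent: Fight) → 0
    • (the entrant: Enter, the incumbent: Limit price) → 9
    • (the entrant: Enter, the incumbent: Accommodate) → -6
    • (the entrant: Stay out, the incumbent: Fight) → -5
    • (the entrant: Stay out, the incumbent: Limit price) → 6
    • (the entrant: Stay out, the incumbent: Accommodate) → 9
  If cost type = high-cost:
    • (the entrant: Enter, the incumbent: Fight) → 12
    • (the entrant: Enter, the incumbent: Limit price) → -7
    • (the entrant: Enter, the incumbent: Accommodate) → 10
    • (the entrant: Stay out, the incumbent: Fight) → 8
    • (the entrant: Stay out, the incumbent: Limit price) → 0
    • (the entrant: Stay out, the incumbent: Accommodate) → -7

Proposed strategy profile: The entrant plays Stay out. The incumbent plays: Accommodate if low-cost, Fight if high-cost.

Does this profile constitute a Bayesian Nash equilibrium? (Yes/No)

Yes

The entrant plays Stay out: E[Stay out] = 1/4·(10) + 3/4·(7) = 31/4; E[Enter] = -11/4. Best-responding. ✓
The incumbent (cost type low-cost), facing Stay out: Fight gives -5, Limit price gives 6, Accommodate gives 9. Proposed Accommodate is best. ✓
The incumbent (cost type high-cost), facing Stay out: Fight gives 8, Limit price gives 0, Accommodate gives -7. Proposed Fight is best. ✓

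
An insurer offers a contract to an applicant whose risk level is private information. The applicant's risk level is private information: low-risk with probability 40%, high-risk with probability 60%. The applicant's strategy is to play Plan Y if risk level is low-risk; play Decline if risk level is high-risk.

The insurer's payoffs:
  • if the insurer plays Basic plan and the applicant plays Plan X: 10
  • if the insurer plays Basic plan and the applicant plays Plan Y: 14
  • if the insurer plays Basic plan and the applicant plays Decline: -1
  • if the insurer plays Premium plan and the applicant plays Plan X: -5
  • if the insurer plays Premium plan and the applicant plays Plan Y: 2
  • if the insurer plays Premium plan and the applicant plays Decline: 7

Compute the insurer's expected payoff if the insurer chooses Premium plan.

E[Premium plan] = 0.4·2 + 0.6·7 = 0.8 + 4.2 = 5

5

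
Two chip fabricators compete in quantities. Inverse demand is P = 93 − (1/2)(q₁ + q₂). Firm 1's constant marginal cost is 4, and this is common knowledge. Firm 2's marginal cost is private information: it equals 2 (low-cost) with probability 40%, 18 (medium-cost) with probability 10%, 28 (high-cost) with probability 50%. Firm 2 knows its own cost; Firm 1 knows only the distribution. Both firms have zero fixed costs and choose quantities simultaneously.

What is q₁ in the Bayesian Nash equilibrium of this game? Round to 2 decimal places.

Type-c best response for Firm 2: q₂(c) = (93 − c) − q₁/2.
Firm 1 maximizes expected profit; its first-order condition is 93 − q₁ − (1/2)E[q₂] − 4 = 0.
Substituting E[q₂] and solving: E[c₂] = 16.6, so q₁ = (93 − 2·4 + 16.6)/(3/2) = 67.7333.

67.73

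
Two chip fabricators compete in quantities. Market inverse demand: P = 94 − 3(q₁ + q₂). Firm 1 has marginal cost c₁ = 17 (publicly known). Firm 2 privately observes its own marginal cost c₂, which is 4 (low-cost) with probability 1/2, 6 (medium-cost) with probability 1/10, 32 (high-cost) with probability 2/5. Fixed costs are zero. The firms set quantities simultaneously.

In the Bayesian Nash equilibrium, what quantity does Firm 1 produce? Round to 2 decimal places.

Type-c best response for Firm 2: q₂(c) = (94 − c)/6 − q₁/2.
Firm 1 maximizes expected profit; its first-order condition is 94 − 6q₁ − 3E[q₂] − 17 = 0.
Substituting E[q₂] and solving: E[c₂] = 15.4, so q₁ = (94 − 2·17 + 15.4)/9 = 8.37778.

8.38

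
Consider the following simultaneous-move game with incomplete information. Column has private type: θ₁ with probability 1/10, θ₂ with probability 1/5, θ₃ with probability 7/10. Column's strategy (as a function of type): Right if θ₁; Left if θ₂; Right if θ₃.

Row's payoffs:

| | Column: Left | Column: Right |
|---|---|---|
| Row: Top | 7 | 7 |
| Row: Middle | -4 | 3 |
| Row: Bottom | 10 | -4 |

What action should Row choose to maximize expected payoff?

Top

E[Top] = 1/10·(7) + 1/5·(7) + 7/10·(7) = 7
E[Middle] = 1/10·(3) + 1/5·(-4) + 7/10·(3) = 8/5
E[Bottom] = 1/10·(-4) + 1/5·(10) + 7/10·(-4) = -6/5
Best response: Top (7 is the largest).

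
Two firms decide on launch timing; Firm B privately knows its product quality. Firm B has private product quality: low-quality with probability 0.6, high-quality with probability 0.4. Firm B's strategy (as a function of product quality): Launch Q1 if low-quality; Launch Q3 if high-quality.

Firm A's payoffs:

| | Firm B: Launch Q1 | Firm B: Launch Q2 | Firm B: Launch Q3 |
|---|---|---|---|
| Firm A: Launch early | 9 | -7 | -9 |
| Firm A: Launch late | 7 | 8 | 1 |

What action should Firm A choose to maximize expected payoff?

E[Launch early] = 0.6·(9) + 0.4·(-9) = 1.8
E[Launch late] = 0.6·(7) + 0.4·(1) = 4.6
Best response: Launch late (4.6 is the largest).

Launch late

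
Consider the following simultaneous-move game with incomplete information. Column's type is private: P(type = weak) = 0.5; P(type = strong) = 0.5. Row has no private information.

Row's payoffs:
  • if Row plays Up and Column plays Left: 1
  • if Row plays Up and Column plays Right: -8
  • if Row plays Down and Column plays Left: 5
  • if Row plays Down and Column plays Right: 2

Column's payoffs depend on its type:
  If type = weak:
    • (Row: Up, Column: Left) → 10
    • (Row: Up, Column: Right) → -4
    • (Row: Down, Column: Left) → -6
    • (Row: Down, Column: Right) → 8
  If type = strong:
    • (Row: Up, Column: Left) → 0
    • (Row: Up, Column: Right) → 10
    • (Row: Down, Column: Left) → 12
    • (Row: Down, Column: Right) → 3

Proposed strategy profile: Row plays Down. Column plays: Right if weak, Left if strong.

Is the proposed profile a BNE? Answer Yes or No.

A profile is a BNE iff every type of every player is best-responding given beliefs about the other side.
Row plays Down: E[Down] = 0.5·(2) + 0.5·(5) = 3.5; E[Up] = -3.5. Best-responding. ✓
Column (type weak), facing Down: Left gives -6, Right gives 8. Proposed Right is best. ✓
Column (type strong), facing Down: Left gives 12, Right gives 3. Proposed Left is best. ✓

Yes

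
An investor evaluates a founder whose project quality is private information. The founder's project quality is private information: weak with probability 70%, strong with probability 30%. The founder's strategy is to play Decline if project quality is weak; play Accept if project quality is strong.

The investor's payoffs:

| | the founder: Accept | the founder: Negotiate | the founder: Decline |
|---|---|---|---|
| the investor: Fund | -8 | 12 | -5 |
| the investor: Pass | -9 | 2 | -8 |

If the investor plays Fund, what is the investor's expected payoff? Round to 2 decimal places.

Take the expectation over the founder's project quality, weighting each type's action by its prior probability.
E[Fund] = 0.7·(-5) + 0.3·(-8) = (-3.5) + (-2.4) = -5.9

-5.90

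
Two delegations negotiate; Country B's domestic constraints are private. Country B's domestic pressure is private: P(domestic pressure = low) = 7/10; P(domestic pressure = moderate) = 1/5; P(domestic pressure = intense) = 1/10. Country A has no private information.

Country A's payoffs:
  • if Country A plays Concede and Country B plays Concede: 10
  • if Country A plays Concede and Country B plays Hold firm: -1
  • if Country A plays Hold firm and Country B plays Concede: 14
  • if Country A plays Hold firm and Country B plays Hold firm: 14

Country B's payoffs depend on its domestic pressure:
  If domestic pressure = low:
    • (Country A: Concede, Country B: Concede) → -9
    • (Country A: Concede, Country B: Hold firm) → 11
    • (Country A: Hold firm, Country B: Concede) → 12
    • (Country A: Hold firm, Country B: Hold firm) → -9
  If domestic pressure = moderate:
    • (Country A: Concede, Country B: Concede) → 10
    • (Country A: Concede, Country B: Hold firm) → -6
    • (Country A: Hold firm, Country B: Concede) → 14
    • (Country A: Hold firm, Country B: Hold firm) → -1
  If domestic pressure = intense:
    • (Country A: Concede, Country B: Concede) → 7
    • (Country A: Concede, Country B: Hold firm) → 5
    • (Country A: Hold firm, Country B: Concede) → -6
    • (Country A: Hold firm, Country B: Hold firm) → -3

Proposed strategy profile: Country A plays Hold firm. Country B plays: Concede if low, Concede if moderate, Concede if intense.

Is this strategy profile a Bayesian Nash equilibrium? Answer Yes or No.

No

A profile is a BNE iff every type of every player is best-responding given beliefs about the other side.
Country A plays Hold firm: E[Hold firm] = 7/10·(14) + 1/5·(14) + 1/10·(14) = 14; E[Concede] = 10. Best-responding. ✓
Country B (domestic pressure low), facing Hold firm: Concede gives 12, Hold firm gives -9. Proposed Concede is best. ✓
Country B (domestic pressure moderate), facing Hold firm: Concede gives 14, Hold firm gives -1. Proposed Concede is best. ✓
Country B (domestic pressure intense), facing Hold firm: Concede gives -6, Hold firm gives -3. Proposed Concede is not best — profitable deviation exists. ✗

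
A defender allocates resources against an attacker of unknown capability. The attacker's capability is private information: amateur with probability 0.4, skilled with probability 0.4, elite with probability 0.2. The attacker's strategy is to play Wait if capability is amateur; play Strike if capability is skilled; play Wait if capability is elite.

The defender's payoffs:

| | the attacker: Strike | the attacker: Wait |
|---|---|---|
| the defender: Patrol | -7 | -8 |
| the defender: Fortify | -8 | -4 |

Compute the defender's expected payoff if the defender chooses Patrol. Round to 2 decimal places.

-7.60

E[Patrol] = 0.4·(-8) + 0.4·(-7) + 0.2·(-8) = (-3.2) + (-2.8) + (-1.6) = -7.6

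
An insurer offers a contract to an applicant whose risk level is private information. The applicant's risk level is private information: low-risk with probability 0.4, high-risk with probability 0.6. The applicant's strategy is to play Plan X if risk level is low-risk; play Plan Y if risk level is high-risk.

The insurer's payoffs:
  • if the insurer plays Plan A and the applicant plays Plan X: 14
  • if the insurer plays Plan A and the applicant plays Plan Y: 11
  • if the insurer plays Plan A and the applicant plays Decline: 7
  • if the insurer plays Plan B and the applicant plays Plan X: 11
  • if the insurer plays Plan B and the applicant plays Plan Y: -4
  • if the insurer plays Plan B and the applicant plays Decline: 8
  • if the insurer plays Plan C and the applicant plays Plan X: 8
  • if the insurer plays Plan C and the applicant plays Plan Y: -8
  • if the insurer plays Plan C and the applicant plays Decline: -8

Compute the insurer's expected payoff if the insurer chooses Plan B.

2

Take the expectation over the applicant's risk level, weighting each type's action by its prior probability.
E[Plan B] = 0.4·11 + 0.6·(-4) = 4.4 + (-2.4) = 2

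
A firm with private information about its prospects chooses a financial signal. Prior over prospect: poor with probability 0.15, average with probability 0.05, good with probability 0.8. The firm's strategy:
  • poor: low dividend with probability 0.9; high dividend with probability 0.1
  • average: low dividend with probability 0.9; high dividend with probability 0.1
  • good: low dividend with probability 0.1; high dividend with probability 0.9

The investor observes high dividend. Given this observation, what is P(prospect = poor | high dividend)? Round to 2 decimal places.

P(high dividend) = 0.15·0.1 + 0.05·0.1 + 0.8·0.9 = 0.74
P(poor | high dividend) = (0.15·0.1) / 0.74 = 0.015 / 0.74 = 0.0202703

0.02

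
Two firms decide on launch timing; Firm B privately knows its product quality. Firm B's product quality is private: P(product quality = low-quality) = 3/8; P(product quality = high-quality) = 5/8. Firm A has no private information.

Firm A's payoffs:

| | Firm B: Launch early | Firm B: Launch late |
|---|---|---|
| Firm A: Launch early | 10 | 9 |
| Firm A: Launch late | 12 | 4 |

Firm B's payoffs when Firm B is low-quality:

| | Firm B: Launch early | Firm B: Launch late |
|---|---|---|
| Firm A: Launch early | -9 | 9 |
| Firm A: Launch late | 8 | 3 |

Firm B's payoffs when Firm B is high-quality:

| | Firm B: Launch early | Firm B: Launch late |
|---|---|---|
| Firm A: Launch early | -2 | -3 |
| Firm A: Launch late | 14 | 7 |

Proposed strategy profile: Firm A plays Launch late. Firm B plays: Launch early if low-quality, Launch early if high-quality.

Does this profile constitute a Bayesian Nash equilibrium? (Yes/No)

A profile is a BNE iff every type of every player is best-responding given beliefs about the other side.
Firm A plays Launch late: E[Launch late] = 3/8·(12) + 5/8·(12) = 12; E[Launch early] = 10. Best-responding. ✓
Firm B (product quality low-quality), facing Launch late: Launch early gives 8, Launch late gives 3. Proposed Launch early is best. ✓
Firm B (product quality high-quality), facing Launch late: Launch early gives 14, Launch late gives 7. Proposed Launch early is best. ✓

Yes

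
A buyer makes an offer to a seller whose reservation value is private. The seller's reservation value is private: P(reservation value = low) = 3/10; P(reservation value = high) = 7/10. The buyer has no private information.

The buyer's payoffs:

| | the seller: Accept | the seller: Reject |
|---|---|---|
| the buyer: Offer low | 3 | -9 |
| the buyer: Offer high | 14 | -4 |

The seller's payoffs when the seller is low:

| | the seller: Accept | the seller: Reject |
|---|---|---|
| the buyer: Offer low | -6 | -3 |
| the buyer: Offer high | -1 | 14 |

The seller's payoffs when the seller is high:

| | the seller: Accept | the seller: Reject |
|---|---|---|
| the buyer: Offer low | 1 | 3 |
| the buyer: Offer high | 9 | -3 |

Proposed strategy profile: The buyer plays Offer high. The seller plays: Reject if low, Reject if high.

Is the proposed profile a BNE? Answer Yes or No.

The buyer plays Offer high: E[Offer high] = 3/10·(-4) + 7/10·(-4) = -4; E[Offer low] = -9. Best-responding. ✓
The seller (reservation value low), facing Offer high: Accept gives -1, Reject gives 14. Proposed Reject is best. ✓
The seller (reservation value high), facing Offer high: Accept gives 9, Reject gives -3. Proposed Reject is not best — profitable deviation exists. ✗

No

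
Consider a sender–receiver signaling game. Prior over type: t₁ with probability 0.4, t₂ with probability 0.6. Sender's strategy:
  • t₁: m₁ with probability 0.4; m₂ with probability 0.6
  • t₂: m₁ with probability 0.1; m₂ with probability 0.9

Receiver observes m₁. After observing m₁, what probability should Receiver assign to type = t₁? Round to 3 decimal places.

0.727

P(m₁) = 0.4·0.4 + 0.6·0.1 = 0.22
P(t₁ | m₁) = (0.4·0.4) / 0.22 = 0.16 / 0.22 = 0.727273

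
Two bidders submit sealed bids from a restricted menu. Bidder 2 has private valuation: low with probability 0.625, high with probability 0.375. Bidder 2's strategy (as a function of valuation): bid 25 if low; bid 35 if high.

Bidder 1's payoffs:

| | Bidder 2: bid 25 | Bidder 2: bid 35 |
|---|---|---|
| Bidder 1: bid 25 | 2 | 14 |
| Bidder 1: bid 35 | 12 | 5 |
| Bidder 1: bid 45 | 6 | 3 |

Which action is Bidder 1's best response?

E[bid 25] = 0.625·(2) + 0.375·(14) = 6.5
E[bid 35] = 0.625·(12) + 0.375·(5) = 9.375
E[bid 45] = 0.625·(6) + 0.375·(3) = 4.875
Best response: bid 35 (9.375 is the largest).

bid 35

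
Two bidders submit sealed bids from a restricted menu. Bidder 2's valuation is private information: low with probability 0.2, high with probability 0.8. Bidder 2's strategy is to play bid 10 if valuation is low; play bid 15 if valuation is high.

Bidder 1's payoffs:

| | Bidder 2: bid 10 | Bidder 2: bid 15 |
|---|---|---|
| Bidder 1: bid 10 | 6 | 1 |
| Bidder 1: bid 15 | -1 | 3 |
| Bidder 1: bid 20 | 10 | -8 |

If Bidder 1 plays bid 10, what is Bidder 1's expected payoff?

2

E[bid 10] = 0.2·6 + 0.8·1 = 1.2 + 0.8 = 2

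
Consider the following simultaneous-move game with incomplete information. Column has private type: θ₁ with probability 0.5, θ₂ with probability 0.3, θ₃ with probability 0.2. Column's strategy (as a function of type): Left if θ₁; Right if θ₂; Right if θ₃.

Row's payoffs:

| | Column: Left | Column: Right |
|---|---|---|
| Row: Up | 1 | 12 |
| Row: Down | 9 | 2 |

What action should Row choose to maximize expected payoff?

Compute Row's expected payoff for each action, taking the expectation over Column's type.
E[Up] = 0.5·(1) + 0.3·(12) + 0.2·(12) = 6.5
E[Down] = 0.5·(9) + 0.3·(2) + 0.2·(2) = 5.5
Best response: Up (6.5 is the largest).

Up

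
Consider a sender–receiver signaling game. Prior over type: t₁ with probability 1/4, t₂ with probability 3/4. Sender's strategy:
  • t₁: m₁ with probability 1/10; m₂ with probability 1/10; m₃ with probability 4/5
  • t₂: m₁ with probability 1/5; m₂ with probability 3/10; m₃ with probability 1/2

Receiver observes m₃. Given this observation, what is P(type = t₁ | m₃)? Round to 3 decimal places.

0.348

Apply Bayes' rule using the sender's strategy as the likelihood.
P(m₃) = (1/4)·(4/5) + (3/4)·(1/2) = 23/40
P(t₁ | m₃) = ((1/4)·(4/5)) / (23/40) = (1/5) / (23/40) = 8/23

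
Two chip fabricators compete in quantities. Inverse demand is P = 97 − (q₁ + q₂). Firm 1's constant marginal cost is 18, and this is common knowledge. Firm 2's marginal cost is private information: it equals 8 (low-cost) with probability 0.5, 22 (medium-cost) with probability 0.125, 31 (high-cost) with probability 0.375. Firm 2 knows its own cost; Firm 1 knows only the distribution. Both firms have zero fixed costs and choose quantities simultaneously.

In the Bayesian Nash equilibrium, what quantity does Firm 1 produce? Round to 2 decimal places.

Type-c best response for Firm 2: q₂(c) = (97 − c)/2 − q₁/2.
Firm 1 maximizes expected profit; its first-order condition is 97 − 2q₁ − E[q₂] − 18 = 0.
Substituting E[q₂] and solving: E[c₂] = 18.375, so q₁ = (97 − 2·18 + 18.375)/3 = 26.4583.

26.46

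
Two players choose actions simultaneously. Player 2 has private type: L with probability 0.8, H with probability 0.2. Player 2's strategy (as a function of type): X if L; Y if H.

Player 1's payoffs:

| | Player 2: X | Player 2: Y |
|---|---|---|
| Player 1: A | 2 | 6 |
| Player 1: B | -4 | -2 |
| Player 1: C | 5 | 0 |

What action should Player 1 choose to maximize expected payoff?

C

E[A] = 0.8·(2) + 0.2·(6) = 2.8
E[B] = 0.8·(-4) + 0.2·(-2) = -3.6
E[C] = 0.8·(5) + 0.2·(0) = 4
Best response: C (4 is the largest).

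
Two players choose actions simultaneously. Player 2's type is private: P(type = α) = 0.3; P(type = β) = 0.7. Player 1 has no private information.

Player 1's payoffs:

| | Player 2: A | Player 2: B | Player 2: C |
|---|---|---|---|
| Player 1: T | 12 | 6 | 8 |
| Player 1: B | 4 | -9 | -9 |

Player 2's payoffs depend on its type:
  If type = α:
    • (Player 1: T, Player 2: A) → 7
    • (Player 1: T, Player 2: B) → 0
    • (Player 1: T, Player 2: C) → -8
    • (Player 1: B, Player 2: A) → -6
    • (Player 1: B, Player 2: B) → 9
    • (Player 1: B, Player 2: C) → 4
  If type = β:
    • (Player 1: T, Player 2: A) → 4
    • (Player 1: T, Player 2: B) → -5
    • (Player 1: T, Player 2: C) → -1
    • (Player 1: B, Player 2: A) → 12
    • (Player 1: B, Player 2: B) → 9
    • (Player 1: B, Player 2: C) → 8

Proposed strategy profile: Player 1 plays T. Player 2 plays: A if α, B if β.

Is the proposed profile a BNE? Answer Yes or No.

No

Player 1 plays T: E[T] = 0.3·(12) + 0.7·(6) = 7.8; E[B] = -5.1. Best-responding. ✓
Player 2 (type α), facing T: A gives 7, B gives 0, C gives -8. Proposed A is best. ✓
Player 2 (type β), facing T: A gives 4, B gives -5, C gives -1. Proposed B is not best — profitable deviation exists. ✗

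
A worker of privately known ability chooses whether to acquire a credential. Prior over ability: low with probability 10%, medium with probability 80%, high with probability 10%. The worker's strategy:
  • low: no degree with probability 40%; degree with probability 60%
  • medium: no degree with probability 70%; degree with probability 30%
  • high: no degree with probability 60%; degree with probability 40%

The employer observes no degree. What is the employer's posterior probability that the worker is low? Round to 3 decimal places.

0.061

Apply Bayes' rule using the sender's strategy as the likelihood.
P(no degree) = 0.1·0.4 + 0.8·0.7 + 0.1·0.6 = 0.66
P(low | no degree) = (0.1·0.4) / 0.66 = 0.04 / 0.66 = 0.0606061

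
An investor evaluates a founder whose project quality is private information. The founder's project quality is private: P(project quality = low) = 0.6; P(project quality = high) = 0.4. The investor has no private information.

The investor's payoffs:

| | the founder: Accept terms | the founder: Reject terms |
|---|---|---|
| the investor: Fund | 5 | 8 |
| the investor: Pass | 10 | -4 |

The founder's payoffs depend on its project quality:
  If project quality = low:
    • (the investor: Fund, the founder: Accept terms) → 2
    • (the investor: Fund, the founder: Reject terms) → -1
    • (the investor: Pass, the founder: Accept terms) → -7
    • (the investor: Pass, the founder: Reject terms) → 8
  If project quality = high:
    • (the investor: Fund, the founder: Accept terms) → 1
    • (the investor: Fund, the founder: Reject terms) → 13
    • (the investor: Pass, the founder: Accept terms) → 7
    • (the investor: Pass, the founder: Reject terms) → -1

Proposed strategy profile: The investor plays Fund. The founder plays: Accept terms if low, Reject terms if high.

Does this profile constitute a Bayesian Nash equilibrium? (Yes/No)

Yes

A profile is a BNE iff every type of every player is best-responding given beliefs about the other side.
The investor plays Fund: E[Fund] = 0.6·(5) + 0.4·(8) = 6.2; E[Pass] = 4.4. Best-responding. ✓
The founder (project quality low), facing Fund: Accept terms gives 2, Reject terms gives -1. Proposed Accept terms is best. ✓
The founder (project quality high), facing Fund: Accept terms gives 1, Reject terms gives 13. Proposed Reject terms is best. ✓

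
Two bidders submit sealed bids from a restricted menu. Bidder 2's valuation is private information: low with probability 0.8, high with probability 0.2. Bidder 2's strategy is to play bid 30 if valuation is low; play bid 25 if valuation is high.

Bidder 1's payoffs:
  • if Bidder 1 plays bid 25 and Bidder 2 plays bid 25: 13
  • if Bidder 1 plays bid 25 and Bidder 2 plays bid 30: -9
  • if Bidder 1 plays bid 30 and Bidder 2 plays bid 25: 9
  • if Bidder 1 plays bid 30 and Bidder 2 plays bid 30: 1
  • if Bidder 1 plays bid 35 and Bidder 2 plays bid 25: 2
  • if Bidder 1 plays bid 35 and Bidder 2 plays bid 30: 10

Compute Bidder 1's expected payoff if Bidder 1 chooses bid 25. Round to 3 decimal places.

E[bid 25] = 0.8·(-9) + 0.2·13 = (-7.2) + 2.6 = -4.6

-4.600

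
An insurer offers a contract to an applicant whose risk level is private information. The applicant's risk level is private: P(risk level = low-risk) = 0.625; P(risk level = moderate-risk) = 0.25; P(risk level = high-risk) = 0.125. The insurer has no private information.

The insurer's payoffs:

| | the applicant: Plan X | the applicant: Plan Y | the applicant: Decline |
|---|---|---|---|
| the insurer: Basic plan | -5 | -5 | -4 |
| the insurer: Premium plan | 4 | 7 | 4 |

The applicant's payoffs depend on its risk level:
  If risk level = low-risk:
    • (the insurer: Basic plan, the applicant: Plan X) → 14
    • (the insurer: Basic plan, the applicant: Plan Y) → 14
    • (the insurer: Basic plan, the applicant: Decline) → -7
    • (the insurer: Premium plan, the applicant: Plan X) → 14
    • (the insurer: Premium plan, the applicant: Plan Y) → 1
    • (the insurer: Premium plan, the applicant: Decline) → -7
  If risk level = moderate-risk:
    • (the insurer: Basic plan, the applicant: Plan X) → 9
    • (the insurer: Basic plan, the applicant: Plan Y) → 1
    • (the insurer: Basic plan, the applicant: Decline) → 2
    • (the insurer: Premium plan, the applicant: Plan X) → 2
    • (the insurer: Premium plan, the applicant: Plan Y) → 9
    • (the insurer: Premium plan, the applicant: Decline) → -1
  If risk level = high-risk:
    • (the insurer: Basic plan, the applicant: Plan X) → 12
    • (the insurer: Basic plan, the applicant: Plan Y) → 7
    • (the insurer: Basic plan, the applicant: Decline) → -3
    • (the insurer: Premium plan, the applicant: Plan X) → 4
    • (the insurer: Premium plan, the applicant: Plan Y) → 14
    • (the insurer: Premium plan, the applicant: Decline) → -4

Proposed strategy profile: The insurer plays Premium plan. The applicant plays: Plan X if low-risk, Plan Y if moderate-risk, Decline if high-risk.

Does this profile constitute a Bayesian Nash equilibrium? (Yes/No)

No

The insurer plays Premium plan: E[Premium plan] = 0.625·(4) + 0.25·(7) + 0.125·(4) = 4.75; E[Basic plan] = -4.875. Best-responding. ✓
The applicant (risk level low-risk), facing Premium plan: Plan X gives 14, Plan Y gives 1, Decline gives -7. Proposed Plan X is best. ✓
The applicant (risk level moderate-risk), facing Premium plan: Plan X gives 2, Plan Y gives 9, Decline gives -1. Proposed Plan Y is best. ✓
The applicant (risk level high-risk), facing Premium plan: Plan X gives 4, Plan Y gives 14, Decline gives -4. Proposed Decline is not best — profitable deviation exists. ✗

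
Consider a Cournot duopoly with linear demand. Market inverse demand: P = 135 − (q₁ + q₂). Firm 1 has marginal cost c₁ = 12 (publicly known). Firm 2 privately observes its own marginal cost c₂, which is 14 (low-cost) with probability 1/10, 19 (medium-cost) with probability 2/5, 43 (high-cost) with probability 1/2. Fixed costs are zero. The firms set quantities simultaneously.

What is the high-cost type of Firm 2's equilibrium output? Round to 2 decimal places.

22.42

Type-c best response for Firm 2: q₂(c) = (135 − c)/2 − q₁/2.
Firm 1 maximizes expected profit; its first-order condition is 135 − 2q₁ − E[q₂] − 12 = 0.
Substituting E[q₂] and solving: E[c₂] = 30.5, so q₁ = (135 − 2·12 + 30.5)/3 = 47.1667.
q₂(high-cost) = (135 − 43 − 47.1667)/2 = 22.4167.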